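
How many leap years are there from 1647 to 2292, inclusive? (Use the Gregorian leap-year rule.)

Multiples of 4 in [1647,2292]: 162.
Of those, multiples of 100: 6 (not leap unless ÷400).
Multiples of 400: 1.
Leap years = 162 − 6 + 1 = 157.

157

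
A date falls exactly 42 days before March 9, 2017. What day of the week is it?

Thursday

First find the weekday of Mar 9, 2017. Doomsday rule: the anchor day for the 2000s is Tuesday. For year 17: 17÷12 = 1 r 5, and 5÷4 = 1, so 1+5+1 = 7.
Tuesday + 7 ≡ Tuesday — that's 2017's doomsday.
In March the doomsday date is Mar 14.
Mar 9 is 5 days before Mar 14; 5 mod 7 = 5, so Tuesday − 5 = Thursday.
42 mod 7 = 0, so 42 days before a Thursday is Thursday − 0 = Thursday.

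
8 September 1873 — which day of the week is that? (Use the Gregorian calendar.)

Doomsday rule: the anchor day for the 1800s is Friday. For year 73: 73÷12 = 6 r 1, and 1÷4 = 0, so 6+1+0 = 7.
Friday + 7 ≡ Friday — that's 1873's doomsday.
In September the doomsday date is Sep 5.
Sep 8 is 3 days after Sep 5; 3 mod 7 = 3, so Friday + 3 = Monday.

Monday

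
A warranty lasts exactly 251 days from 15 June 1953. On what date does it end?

February 21, 1954

Jun has 30 days: +16 → Jul 1, 1953 (235 left).
Jul has 31 days: +31 → Aug 1, 1953 (204 left).
Aug has 31 days: +31 → Sep 1, 1953 (173 left).
Sep has 30 days: +30 → Oct 1, 1953 (143 left).
Oct has 31 days: +31 → Nov 1, 1953 (112 left).
Nov has 30 days: +30 → Dec 1, 1953 (82 left).
Dec has 31 days: +31 → Jan 1, 1954 (51 left).
Jan has 31 days: +31 → Feb 1, 1954 (20 left).
+20 → Feb 21, 1954.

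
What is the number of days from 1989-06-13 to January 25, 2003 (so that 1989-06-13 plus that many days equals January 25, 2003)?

4974

Jun 13, 1989 → Jun 13, 1990: 365 days.
Jun 13, 1990 → Jun 13, 1991: 365 days.
Jun 13, 1991 → Jun 13, 1992: 366 days (Feb 29, 1992 is in that span).
Jun 13, 1992 → Jun 13, 1993: 365 days.
Jun 13, 1993 → Jun 13, 1994: 365 days.
Jun 13, 1994 → Jun 13, 1995: 365 days.
Jun 13, 1995 → Jun 13, 1996: 366 days (Feb 29, 1996 is in that span).
Jun 13, 1996 → Jun 13, 1997: 365 days.
Jun 13, 1997 → Jun 13, 1998: 365 days.
Jun 13, 1998 → Jun 13, 1999: 365 days.
Jun 13, 1999 → Jun 13, 2000: 366 days (Feb 29, 2000 is in that span).
Jun 13, 2000 → Jun 13, 2001: 365 days.
Jun 13, 2001 → Jun 13, 2002: 365 days.
Jun 13, 2002 → Jul 13, 2002: 30 days (June has 30).
Jul 13, 2002 → Aug 13, 2002: 31 days (July has 31).
Aug 13, 2002 → Sep 13, 2002: 31 days (August has 31).
Sep 13, 2002 → Oct 13, 2002: 30 days (September has 30).
Oct 13, 2002 → Nov 13, 2002: 31 days (October has 31).
Nov 13, 2002 → Dec 13, 2002: 30 days (November has 30).
Dec 13, 2002 → Jan 13, 2003: 31 days (December has 31).
Jan 13, 2003 → Jan 25, 2003: 12 days.
Total: 4974 days.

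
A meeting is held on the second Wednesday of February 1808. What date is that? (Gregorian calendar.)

February 1, 1808 is a Monday.
The first Wednesday is therefore February 3 (2 days later).
The second Wednesday is 3 + 1×7 = February 10.

February 10, 1808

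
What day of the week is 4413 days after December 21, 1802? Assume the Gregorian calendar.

Friday

Dec 21, 1802 is a Tuesday.
4413 mod 7 = 3, so 4413 days after a Tuesday is Tuesday + 3 = Friday.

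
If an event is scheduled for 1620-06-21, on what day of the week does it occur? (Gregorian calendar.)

Sunday

Doomsday rule: the anchor day for the 1600s is Tuesday. For year 20: 20÷12 = 1 r 8, and 8÷4 = 2, so 1+8+2 = 11.
Tuesday + 11 ≡ Saturday — that's 1620's doomsday.
In June the doomsday date is Jun 6.
Jun 21 is 15 days after Jun 6; 15 mod 7 = 1, so Saturday + 1 = Sunday.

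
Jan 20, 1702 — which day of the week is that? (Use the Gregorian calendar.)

Friday

Doomsday rule: the anchor day for the 1700s is Sunday. For year 02: 2÷12 = 0 r 2, and 2÷4 = 0, so 0+2+0 = 2.
Sunday + 2 ≡ Tuesday — that's 1702's doomsday.
In January the doomsday date is Jan 3 (1702 is not a leap year).
Jan 20 is 17 days after Jan 3; 17 mod 7 = 3, so Tuesday + 3 = Friday.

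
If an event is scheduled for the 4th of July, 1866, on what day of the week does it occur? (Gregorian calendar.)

January 1, 1866 is a Monday.
Jan 1, 1866 → Feb 1, 1866: 31 days (January has 31).
Feb 1, 1866 → Mar 1, 1866: 28 days (February has 28).
Mar 1, 1866 → Apr 1, 1866: 31 days (March has 31).
Apr 1, 1866 → May 1, 1866: 30 days (April has 30).
May 1, 1866 → Jun 1, 1866: 31 days (May has 31).
Jun 1, 1866 → Jul 1, 1866: 30 days (June has 30).
Jul 1, 1866 → Jul 4, 1866: 3 days.
Total: 184 days.
184 mod 7 = 2, so Monday + 2 = Wednesday.

Wednesday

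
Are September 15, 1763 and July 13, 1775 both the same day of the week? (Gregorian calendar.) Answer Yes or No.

Yes

From Sep 15, 1763 to Jul 13, 1775 is 4319 days.
4319 mod 7 = 0, so they are the same weekday.
(Sep 15, 1763 is a Thursday; Jul 13, 1775 is a Thursday.)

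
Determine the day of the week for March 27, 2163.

Doomsday rule: the anchor day for the 2100s is Sunday. For year 63: 63÷12 = 5 r 3, and 3÷4 = 0, so 5+3+0 = 8.
Sunday + 8 ≡ Monday — that's 2163's doomsday.
In March the doomsday date is Mar 14.
Mar 27 is 13 days after Mar 14; 13 mod 7 = 6, so Monday + 6 = Sunday.

Sunday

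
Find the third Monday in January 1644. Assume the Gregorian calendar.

January 18, 1644

January 1, 1644 is a Friday.
The first Monday is therefore January 4 (3 days later).
The third Monday is 4 + 2×7 = January 18.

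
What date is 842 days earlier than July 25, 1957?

−365 (one year) → Jul 25, 1956 (477 left).
−366 (one year; includes Feb 29, 1956) → Jul 25, 1955 (111 left).
−25 → Jun 30, 1955 (end of Jun, 30 days; 86 left).
−30 → May 31, 1955 (end of May, 31 days; 56 left).
−31 → Apr 30, 1955 (end of Apr, 30 days; 25 left).
−25 → Apr 5, 1955.

April 5, 1955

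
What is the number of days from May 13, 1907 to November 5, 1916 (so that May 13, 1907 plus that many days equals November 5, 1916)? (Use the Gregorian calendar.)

3464

May 13, 1907 → May 13, 1908: 366 days (Feb 29, 1908 is in that span).
May 13, 1908 → May 13, 1909: 365 days.
May 13, 1909 → May 13, 1910: 365 days.
May 13, 1910 → May 13, 1911: 365 days.
May 13, 1911 → May 13, 1912: 366 days (Feb 29, 1912 is in that span).
May 13, 1912 → May 13, 1913: 365 days.
May 13, 1913 → May 13, 1914: 365 days.
May 13, 1914 → May 13, 1915: 365 days.
May 13, 1915 → May 13, 1916: 366 days (Feb 29, 1916 is in that span).
May 13, 1916 → Jun 13, 1916: 31 days (May has 31).
Jun 13, 1916 → Jul 13, 1916: 30 days (June has 30).
Jul 13, 1916 → Aug 13, 1916: 31 days (July has 31).
Aug 13, 1916 → Sep 13, 1916: 31 days (August has 31).
Sep 13, 1916 → Oct 13, 1916: 30 days (September has 30).
Oct 13, 1916 → Nov 5, 1916: 23 days.
Total: 3464 days.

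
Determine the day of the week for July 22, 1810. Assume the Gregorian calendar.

January 1, 1810 is a Monday.
Jan 1, 1810 → Feb 1, 1810: 31 days (January has 31).
Feb 1, 1810 → Mar 1, 1810: 28 days (February has 28).
Mar 1, 1810 → Apr 1, 1810: 31 days (March has 31).
Apr 1, 1810 → May 1, 1810: 30 days (April has 30).
May 1, 1810 → Jun 1, 1810: 31 days (May has 31).
Jun 1, 1810 → Jul 1, 1810: 30 days (June has 30).
Jul 1, 1810 → Jul 22, 1810: 21 days.
Total: 202 days.
202 mod 7 = 6, so Monday + 6 = Sunday.

Sunday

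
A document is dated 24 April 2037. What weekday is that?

Friday

Doomsday rule: the anchor day for the 2000s is Tuesday. For year 37: 37÷12 = 3 r 1, and 1÷4 = 0, so 3+1+0 = 4.
Tuesday + 4 ≡ Saturday — that's 2037's doomsday.
In April the doomsday date is Apr 4.
Apr 24 is 20 days after Apr 4; 20 mod 7 = 6, so Saturday + 6 = Friday.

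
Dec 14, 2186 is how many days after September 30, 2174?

Sep 30, 2174 → Sep 30, 2175: 365 days.
Sep 30, 2175 → Sep 30, 2176: 366 days (Feb 29, 2176 is in that span).
Sep 30, 2176 → Sep 30, 2177: 365 days.
Sep 30, 2177 → Sep 30, 2178: 365 days.
Sep 30, 2178 → Sep 30, 2179: 365 days.
Sep 30, 2179 → Sep 30, 2180: 366 days (Feb 29, 2180 is in that span).
Sep 30, 2180 → Sep 30, 2181: 365 days.
Sep 30, 2181 → Sep 30, 2182: 365 days.
Sep 30, 2182 → Sep 30, 2183: 365 days.
Sep 30, 2183 → Sep 30, 2184: 366 days (Feb 29, 2184 is in that span).
Sep 30, 2184 → Sep 30, 2185: 365 days.
Sep 30, 2185 → Sep 30, 2186: 365 days.
Sep 30, 2186 → Oct 30, 2186: 30 days (September has 30).
Oct 30, 2186 → Nov 30, 2186: 31 days (October has 31).
Nov 30, 2186 → Dec 14, 2186: 14 days.
Total: 4458 days.

4458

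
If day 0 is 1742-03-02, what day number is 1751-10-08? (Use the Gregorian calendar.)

Mar 2, 1742 → Mar 2, 1743: 365 days.
Mar 2, 1743 → Mar 2, 1744: 366 days (Feb 29, 1744 is in that span).
Mar 2, 1744 → Mar 2, 1745: 365 days.
Mar 2, 1745 → Mar 2, 1746: 365 days.
Mar 2, 1746 → Mar 2, 1747: 365 days.
Mar 2, 1747 → Mar 2, 1748: 366 days (Feb 29, 1748 is in that span).
Mar 2, 1748 → Mar 2, 1749: 365 days.
Mar 2, 1749 → Mar 2, 1750: 365 days.
Mar 2, 1750 → Mar 2, 1751: 365 days.
Mar 2, 1751 → Apr 2, 1751: 31 days (March has 31).
Apr 2, 1751 → May 2, 1751: 30 days (April has 30).
May 2, 1751 → Jun 2, 1751: 31 days (May has 31).
Jun 2, 1751 → Jul 2, 1751: 30 days (June has 30).
Jul 2, 1751 → Aug 2, 1751: 31 days (July has 31).
Aug 2, 1751 → Sep 2, 1751: 31 days (August has 31).
Sep 2, 1751 → Oct 2, 1751: 30 days (September has 30).
Oct 2, 1751 → Oct 8, 1751: 6 days.
Total: 3507 days.

3507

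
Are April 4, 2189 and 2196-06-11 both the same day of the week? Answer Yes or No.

From Apr 4, 2189 to Jun 11, 2196 is 2625 days.
2625 mod 7 = 0, so they are the same weekday.
(Apr 4, 2189 is a Saturday; Jun 11, 2196 is a Saturday.)

Yes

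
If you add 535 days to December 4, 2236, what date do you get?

+365 (one year) → Dec 4, 2237 (170 left).
Dec has 31 days: +28 → Jan 1, 2238 (142 left).
Jan has 31 days: +31 → Feb 1, 2238 (111 left).
Feb has 28 days: +28 → Mar 1, 2238 (83 left).
Mar has 31 days: +31 → Apr 1, 2238 (52 left).
Apr has 30 days: +30 → May 1, 2238 (22 left).
+22 → May 23, 2238.

May 23, 2238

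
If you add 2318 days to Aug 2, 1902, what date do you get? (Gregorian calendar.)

+365 (one year) → Aug 2, 1903 (1953 left).
+366 (one year; includes Feb 29, 1904) → Aug 2, 1904 (1587 left).
+365 (one year) → Aug 2, 1905 (1222 left).
+365 (one year) → Aug 2, 1906 (857 left).
+365 (one year) → Aug 2, 1907 (492 left).
+366 (one year; includes Feb 29, 1908) → Aug 2, 1908 (126 left).
Aug has 31 days: +30 → Sep 1, 1908 (96 left).
Sep has 30 days: +30 → Oct 1, 1908 (66 left).
Oct has 31 days: +31 → Nov 1, 1908 (35 left).
Nov has 30 days: +30 → Dec 1, 1908 (5 left).
+5 → Dec 6, 1908.

December 6, 1908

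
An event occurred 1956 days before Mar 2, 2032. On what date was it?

−366 (one year; includes Feb 29, 2032) → Mar 2, 2031 (1590 left).
−365 (one year) → Mar 2, 2030 (1225 left).
−365 (one year) → Mar 2, 2029 (860 left).
−365 (one year) → Mar 2, 2028 (495 left).
−366 (one year; includes Feb 29, 2028) → Mar 2, 2027 (129 left).
−2 → Feb 28, 2027 (end of Feb, 28 days; 127 left).
−28 → Jan 31, 2027 (end of Jan, 31 days; 99 left).
−31 → Dec 31, 2026 (end of Dec, 31 days; 68 left).
−31 → Nov 30, 2026 (end of Nov, 30 days; 37 left).
−30 → Oct 31, 2026 (end of Oct, 31 days; 7 left).
−7 → Oct 24, 2026.

October 24, 2026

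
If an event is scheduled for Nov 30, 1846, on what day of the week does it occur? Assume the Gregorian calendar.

Monday

Doomsday rule: the anchor day for the 1800s is Friday. For year 46: 46÷12 = 3 r 10, and 10÷4 = 2, so 3+10+2 = 15.
Friday + 15 ≡ Saturday — that's 1846's doomsday.
In November the doomsday date is Nov 7.
Nov 30 is 23 days after Nov 7; 23 mod 7 = 2, so Saturday + 2 = Monday.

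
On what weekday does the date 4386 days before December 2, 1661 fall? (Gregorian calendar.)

Dec 2, 1661 is a Friday.
4386 mod 7 = 4, so 4386 days before a Friday is Friday − 4 = Monday.

Monday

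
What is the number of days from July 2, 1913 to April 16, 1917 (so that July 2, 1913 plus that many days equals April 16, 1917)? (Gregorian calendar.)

Jul 2, 1913 → Jul 2, 1914: 365 days.
Jul 2, 1914 → Jul 2, 1915: 365 days.
Jul 2, 1915 → Jul 2, 1916: 366 days (Feb 29, 1916 is in that span).
Jul 2, 1916 → Aug 2, 1916: 31 days (July has 31).
Aug 2, 1916 → Sep 2, 1916: 31 days (August has 31).
Sep 2, 1916 → Oct 2, 1916: 30 days (September has 30).
Oct 2, 1916 → Nov 2, 1916: 31 days (October has 31).
Nov 2, 1916 → Dec 2, 1916: 30 days (November has 30).
Dec 2, 1916 → Jan 2, 1917: 31 days (December has 31).
Jan 2, 1917 → Feb 2, 1917: 31 days (January has 31).
Feb 2, 1917 → Mar 2, 1917: 28 days (February has 28).
Mar 2, 1917 → Apr 2, 1917: 31 days (March has 31).
Apr 2, 1917 → Apr 16, 1917: 14 days.
Total: 1384 days.

1384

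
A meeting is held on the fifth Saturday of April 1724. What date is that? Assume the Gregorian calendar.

April 1, 1724 is a Saturday.
The first Saturday is therefore April 1 (same day).
The fifth Saturday is 1 + 4×7 = April 29.

April 29, 1724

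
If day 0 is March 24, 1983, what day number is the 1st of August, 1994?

4148

Mar 24, 1983 → Mar 24, 1984: 366 days (Feb 29, 1984 is in that span).
Mar 24, 1984 → Mar 24, 1985: 365 days.
Mar 24, 1985 → Mar 24, 1986: 365 days.
Mar 24, 1986 → Mar 24, 1987: 365 days.
Mar 24, 1987 → Mar 24, 1988: 366 days (Feb 29, 1988 is in that span).
Mar 24, 1988 → Mar 24, 1989: 365 days.
Mar 24, 1989 → Mar 24, 1990: 365 days.
Mar 24, 1990 → Mar 24, 1991: 365 days.
Mar 24, 1991 → Mar 24, 1992: 366 days (Feb 29, 1992 is in that span).
Mar 24, 1992 → Mar 24, 1993: 365 days.
Mar 24, 1993 → Mar 24, 1994: 365 days.
Mar 24, 1994 → Apr 24, 1994: 31 days (March has 31).
Apr 24, 1994 → May 24, 1994: 30 days (April has 30).
May 24, 1994 → Jun 24, 1994: 31 days (May has 31).
Jun 24, 1994 → Jul 24, 1994: 30 days (June has 30).
Jul 24, 1994 → Aug 1, 1994: 8 days.
Total: 4148 days.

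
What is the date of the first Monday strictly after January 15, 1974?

Jan 15, 1974 is a Tuesday.
From Tuesday to the next Monday is 6 days.
Jan 15, 1974 + 6 = Jan 21, 1974.

January 21, 1974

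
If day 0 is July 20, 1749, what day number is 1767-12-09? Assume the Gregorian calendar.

6716

Jul 20, 1749 → Jul 20, 1750: 365 days.
Jul 20, 1750 → Jul 20, 1751: 365 days.
Jul 20, 1751 → Jul 20, 1752: 366 days (Feb 29, 1752 is in that span).
Jul 20, 1752 → Jul 20, 1753: 365 days.
Jul 20, 1753 → Jul 20, 1754: 365 days.
Jul 20, 1754 → Jul 20, 1755: 365 days.
Jul 20, 1755 → Jul 20, 1756: 366 days (Feb 29, 1756 is in that span).
Jul 20, 1756 → Jul 20, 1757: 365 days.
Jul 20, 1757 → Jul 20, 1758: 365 days.
Jul 20, 1758 → Jul 20, 1759: 365 days.
Jul 20, 1759 → Jul 20, 1760: 366 days (Feb 29, 1760 is in that span).
Jul 20, 1760 → Jul 20, 1761: 365 days.
Jul 20, 1761 → Jul 20, 1762: 365 days.
Jul 20, 1762 → Jul 20, 1763: 365 days.
Jul 20, 1763 → Jul 20, 1764: 366 days (Feb 29, 1764 is in that span).
Jul 20, 1764 → Jul 20, 1765: 365 days.
Jul 20, 1765 → Jul 20, 1766: 365 days.
Jul 20, 1766 → Jul 20, 1767: 365 days.
Jul 20, 1767 → Aug 20, 1767: 31 days (July has 31).
Aug 20, 1767 → Sep 20, 1767: 31 days (August has 31).
Sep 20, 1767 → Oct 20, 1767: 30 days (September has 30).
Oct 20, 1767 → Nov 20, 1767: 31 days (October has 31).
Nov 20, 1767 → Dec 9, 1767: 19 days.
Total: 6716 days.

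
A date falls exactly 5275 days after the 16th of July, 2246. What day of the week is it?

First find the weekday of Jul 16, 2246. Doomsday rule: the anchor day for the 2200s is Friday. For year 46: 46÷12 = 3 r 10, and 10÷4 = 2, so 3+10+2 = 15.
Friday + 15 ≡ Saturday — that's 2246's doomsday.
In July the doomsday date is Jul 11.
Jul 16 is 5 days after Jul 11; 5 mod 7 = 5, so Saturday + 5 = Thursday.
5275 mod 7 = 4, so 5275 days after a Thursday is Thursday + 4 = Monday.

Monday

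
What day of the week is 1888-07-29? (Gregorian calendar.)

January 1, 1888 is a Sunday.
Jan 1, 1888 → Feb 1, 1888: 31 days (January has 31).
Feb 1, 1888 → Mar 1, 1888: 29 days (February has 29).
Mar 1, 1888 → Apr 1, 1888: 31 days (March has 31).
Apr 1, 1888 → May 1, 1888: 30 days (April has 30).
May 1, 1888 → Jun 1, 1888: 31 days (May has 31).
Jun 1, 1888 → Jul 1, 1888: 30 days (June has 30).
Jul 1, 1888 → Jul 29, 1888: 28 days.
Total: 210 days.
210 mod 7 = 0, so Sunday + 0 = Sunday.

Sunday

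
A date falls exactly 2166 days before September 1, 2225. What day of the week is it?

Sep 1, 2225 is a Thursday.
2166 mod 7 = 3, so 2166 days before a Thursday is Thursday − 3 = Monday.

Monday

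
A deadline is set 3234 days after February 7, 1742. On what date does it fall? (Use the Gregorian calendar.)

+365 (one year) → Feb 7, 1743 (2869 left).
+365 (one year) → Feb 7, 1744 (2504 left).
+366 (one year; includes Feb 29, 1744) → Feb 7, 1745 (2138 left).
+365 (one year) → Feb 7, 1746 (1773 left).
+365 (one year) → Feb 7, 1747 (1408 left).
+365 (one year) → Feb 7, 1748 (1043 left).
+366 (one year; includes Feb 29, 1748) → Feb 7, 1749 (677 left).
+365 (one year) → Feb 7, 1750 (312 left).
Feb has 28 days: +22 → Mar 1, 1750 (290 left).
Mar has 31 days: +31 → Apr 1, 1750 (259 left).
Apr has 30 days: +30 → May 1, 1750 (229 left).
May has 31 days: +31 → Jun 1, 1750 (198 left).
Jun has 30 days: +30 → Jul 1, 1750 (168 left).
Jul has 31 days: +31 → Aug 1, 1750 (137 left).
Aug has 31 days: +31 → Sep 1, 1750 (106 left).
Sep has 30 days: +30 → Oct 1, 1750 (76 left).
Oct has 31 days: +31 → Nov 1, 1750 (45 left).
Nov has 30 days: +30 → Dec 1, 1750 (15 left).
+15 → Dec 16, 1750.

December 16, 1750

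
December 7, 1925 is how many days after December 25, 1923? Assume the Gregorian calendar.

713

Dec 25, 1923 → Dec 25, 1924: 366 days (Feb 29, 1924 is in that span).
Dec 25, 1924 → Jan 25, 1925: 31 days (December has 31).
Jan 25, 1925 → Feb 25, 1925: 31 days (January has 31).
Feb 25, 1925 → Mar 25, 1925: 28 days (February has 28).
Mar 25, 1925 → Apr 25, 1925: 31 days (March has 31).
Apr 25, 1925 → May 25, 1925: 30 days (April has 30).
May 25, 1925 → Jun 25, 1925: 31 days (May has 31).
Jun 25, 1925 → Jul 25, 1925: 30 days (June has 30).
Jul 25, 1925 → Aug 25, 1925: 31 days (July has 31).
Aug 25, 1925 → Sep 25, 1925: 31 days (August has 31).
Sep 25, 1925 → Oct 25, 1925: 30 days (September has 30).
Oct 25, 1925 → Nov 25, 1925: 31 days (October has 31).
Nov 25, 1925 → Dec 7, 1925: 12 days.
Total: 713 days.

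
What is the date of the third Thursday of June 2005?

June 1, 2005 is a Wednesday.
The first Thursday is therefore June 2 (1 days later).
The third Thursday is 2 + 2×7 = June 16.

June 16, 2005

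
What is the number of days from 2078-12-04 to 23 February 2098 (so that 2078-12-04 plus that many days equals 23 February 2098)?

7021

Dec 4, 2078 → Dec 4, 2079: 365 days.
Dec 4, 2079 → Dec 4, 2080: 366 days (Feb 29, 2080 is in that span).
Dec 4, 2080 → Dec 4, 2081: 365 days.
Dec 4, 2081 → Dec 4, 2082: 365 days.
Dec 4, 2082 → Dec 4, 2083: 365 days.
Dec 4, 2083 → Dec 4, 2084: 366 days (Feb 29, 2084 is in that span).
Dec 4, 2084 → Dec 4, 2085: 365 days.
Dec 4, 2085 → Dec 4, 2086: 365 days.
Dec 4, 2086 → Dec 4, 2087: 365 days.
Dec 4, 2087 → Dec 4, 2088: 366 days (Feb 29, 2088 is in that span).
Dec 4, 2088 → Dec 4, 2089: 365 days.
Dec 4, 2089 → Dec 4, 2090: 365 days.
Dec 4, 2090 → Dec 4, 2091: 365 days.
Dec 4, 2091 → Dec 4, 2092: 366 days (Feb 29, 2092 is in that span).
Dec 4, 2092 → Dec 4, 2093: 365 days.
Dec 4, 2093 → Dec 4, 2094: 365 days.
Dec 4, 2094 → Dec 4, 2095: 365 days.
Dec 4, 2095 → Dec 4, 2096: 366 days (Feb 29, 2096 is in that span).
Dec 4, 2096 → Dec 4, 2097: 365 days.
Dec 4, 2097 → Jan 4, 2098: 31 days (December has 31).
Jan 4, 2098 → Feb 4, 2098: 31 days (January has 31).
Feb 4, 2098 → Feb 23, 2098: 19 days.
Total: 7021 days.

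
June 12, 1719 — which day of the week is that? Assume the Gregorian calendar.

Doomsday rule: the anchor day for the 1700s is Sunday. For year 19: 19÷12 = 1 r 7, and 7÷4 = 1, so 1+7+1 = 9.
Sunday + 9 ≡ Tuesday — that's 1719's doomsday.
In June the doomsday date is Jun 6.
Jun 12 is 6 days after Jun 6; 6 mod 7 = 6, so Tuesday + 6 = Monday.

Monday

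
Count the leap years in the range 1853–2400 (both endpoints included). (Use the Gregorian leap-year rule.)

133

Multiples of 4 in [1853,2400]: 137.
Of those, multiples of 100: 6 (not leap unless ÷400).
Multiples of 400: 2.
Leap years = 137 − 6 + 2 = 133.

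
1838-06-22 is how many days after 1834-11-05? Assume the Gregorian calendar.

Nov 5, 1834 → Nov 5, 1835: 365 days.
Nov 5, 1835 → Nov 5, 1836: 366 days (Feb 29, 1836 is in that span).
Nov 5, 1836 → Nov 5, 1837: 365 days.
Nov 5, 1837 → Dec 5, 1837: 30 days (November has 30).
Dec 5, 1837 → Jan 5, 1838: 31 days (December has 31).
Jan 5, 1838 → Feb 5, 1838: 31 days (January has 31).
Feb 5, 1838 → Mar 5, 1838: 28 days (February has 28).
Mar 5, 1838 → Apr 5, 1838: 31 days (March has 31).
Apr 5, 1838 → May 5, 1838: 30 days (April has 30).
May 5, 1838 → Jun 5, 1838: 31 days (May has 31).
Jun 5, 1838 → Jun 22, 1838: 17 days.
Total: 1325 days.

1325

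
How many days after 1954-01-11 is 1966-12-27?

4733

Jan 11, 1954 → Jan 11, 1955: 365 days.
Jan 11, 1955 → Jan 11, 1956: 365 days.
Jan 11, 1956 → Jan 11, 1957: 366 days (Feb 29, 1956 is in that span).
Jan 11, 1957 → Jan 11, 1958: 365 days.
Jan 11, 1958 → Jan 11, 1959: 365 days.
Jan 11, 1959 → Jan 11, 1960: 365 days.
Jan 11, 1960 → Jan 11, 1961: 366 days (Feb 29, 1960 is in that span).
Jan 11, 1961 → Jan 11, 1962: 365 days.
Jan 11, 1962 → Jan 11, 1963: 365 days.
Jan 11, 1963 → Jan 11, 1964: 365 days.
Jan 11, 1964 → Jan 11, 1965: 366 days (Feb 29, 1964 is in that span).
Jan 11, 1965 → Jan 11, 1966: 365 days.
Jan 11, 1966 → Feb 11, 1966: 31 days (January has 31).
Feb 11, 1966 → Mar 11, 1966: 28 days (February has 28).
Mar 11, 1966 → Apr 11, 1966: 31 days (March has 31).
Apr 11, 1966 → May 11, 1966: 30 days (April has 30).
May 11, 1966 → Jun 11, 1966: 31 days (May has 31).
Jun 11, 1966 → Jul 11, 1966: 30 days (June has 30).
Jul 11, 1966 → Aug 11, 1966: 31 days (July has 31).
Aug 11, 1966 → Sep 11, 1966: 31 days (August has 31).
Sep 11, 1966 → Oct 11, 1966: 30 days (September has 30).
Oct 11, 1966 → Nov 11, 1966: 31 days (October has 31).
Nov 11, 1966 → Dec 11, 1966: 30 days (November has 30).
Dec 11, 1966 → Dec 27, 1966: 16 days.
Total: 4733 days.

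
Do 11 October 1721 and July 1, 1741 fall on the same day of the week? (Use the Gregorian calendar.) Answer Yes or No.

From Oct 11, 1721 to Jul 1, 1741 is 7203 days.
7203 mod 7 = 0, so they are the same weekday.
(Oct 11, 1721 is a Saturday; Jul 1, 1741 is a Saturday.)

Yes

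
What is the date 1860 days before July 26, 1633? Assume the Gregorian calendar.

June 22, 1628

−365 (one year) → Jul 26, 1632 (1495 left).
−366 (one year; includes Feb 29, 1632) → Jul 26, 1631 (1129 left).
−365 (one year) → Jul 26, 1630 (764 left).
−365 (one year) → Jul 26, 1629 (399 left).
−26 → Jun 30, 1629 (end of Jun, 30 days; 373 left).
−30 → May 31, 1629 (end of May, 31 days; 343 left).
−31 → Apr 30, 1629 (end of Apr, 30 days; 312 left).
−30 → Mar 31, 1629 (end of Mar, 31 days; 282 left).
−31 → Feb 28, 1629 (end of Feb, 28 days; 251 left).
−28 → Jan 31, 1629 (end of Jan, 31 days; 223 left).
−31 → Dec 31, 1628 (end of Dec, 31 days; 192 left).
−31 → Nov 30, 1628 (end of Nov, 30 days; 161 left).
−30 → Oct 31, 1628 (end of Oct, 31 days; 131 left).
−31 → Sep 30, 1628 (end of Sep, 30 days; 100 left).
−30 → Aug 31, 1628 (end of Aug, 31 days; 70 left).
−31 → Jul 31, 1628 (end of Jul, 31 days; 39 left).
−31 → Jun 30, 1628 (end of Jun, 30 days; 8 left).
−8 → Jun 22, 1628.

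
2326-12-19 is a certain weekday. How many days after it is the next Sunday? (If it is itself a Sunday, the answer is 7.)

7

Dec 19, 2326 is a Sunday.
From Sunday to the next Sunday is 7 days.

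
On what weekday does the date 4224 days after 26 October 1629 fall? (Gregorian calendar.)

Monday

First find the weekday of Oct 26, 1629. Doomsday rule: the anchor day for the 1600s is Tuesday. For year 29: 29÷12 = 2 r 5, and 5÷4 = 1, so 2+5+1 = 8.
Tuesday + 8 ≡ Wednesday — that's 1629's doomsday.
In October the doomsday date is Oct 10.
Oct 26 is 16 days after Oct 10; 16 mod 7 = 2, so Wednesday + 2 = Friday.
4224 mod 7 = 3, so 4224 days after a Friday is Friday + 3 = Monday.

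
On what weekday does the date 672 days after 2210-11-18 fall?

Sunday

Nov 18, 2210 is a Sunday.
672 mod 7 = 0, so 672 days after a Sunday is Sunday + 0 = Sunday.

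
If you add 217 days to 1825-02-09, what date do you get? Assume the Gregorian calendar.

September 14, 1825

Feb has 28 days: +20 → Mar 1, 1825 (197 left).
Mar has 31 days: +31 → Apr 1, 1825 (166 left).
Apr has 30 days: +30 → May 1, 1825 (136 left).
May has 31 days: +31 → Jun 1, 1825 (105 left).
Jun has 30 days: +30 → Jul 1, 1825 (75 left).
Jul has 31 days: +31 → Aug 1, 1825 (44 left).
Aug has 31 days: +31 → Sep 1, 1825 (13 left).
+13 → Sep 14, 1825.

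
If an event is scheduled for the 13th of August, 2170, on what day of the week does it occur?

Monday

January 1, 2170 is a Monday.
Jan 1, 2170 → Feb 1, 2170: 31 days (January has 31).
Feb 1, 2170 → Mar 1, 2170: 28 days (February has 28).
Mar 1, 2170 → Apr 1, 2170: 31 days (March has 31).
Apr 1, 2170 → May 1, 2170: 30 days (April has 30).
May 1, 2170 → Jun 1, 2170: 31 days (May has 31).
Jun 1, 2170 → Jul 1, 2170: 30 days (June has 30).
Jul 1, 2170 → Aug 1, 2170: 31 days (July has 31).
Aug 1, 2170 → Aug 13, 2170: 12 days.
Total: 224 days.
224 mod 7 = 0, so Monday + 0 = Monday.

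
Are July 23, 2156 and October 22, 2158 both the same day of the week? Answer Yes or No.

No

From Jul 23, 2156 to Oct 22, 2158 is 821 days.
821 mod 7 = 2, so they are different weekdays.
(Jul 23, 2156 is a Friday; Oct 22, 2158 is a Sunday.)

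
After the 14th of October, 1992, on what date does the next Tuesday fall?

Oct 14, 1992 is a Wednesday.
From Wednesday to the next Tuesday is 6 days.
Oct 14, 1992 + 6 = Oct 20, 1992.

October 20, 1992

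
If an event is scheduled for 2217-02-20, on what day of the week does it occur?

Thursday

Doomsday rule: the anchor day for the 2200s is Friday. For year 17: 17÷12 = 1 r 5, and 5÷4 = 1, so 1+5+1 = 7.
Friday + 7 ≡ Friday — that's 2217's doomsday.
In February the doomsday date is Feb 28 (2217 is not a leap year).
Feb 20 is 8 days before Feb 28; 8 mod 7 = 1, so Friday − 1 = Thursday.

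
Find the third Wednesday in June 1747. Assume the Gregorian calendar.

June 21, 1747

June 1, 1747 is a Thursday.
The first Wednesday is therefore June 7 (6 days later).
The third Wednesday is 7 + 2×7 = June 21.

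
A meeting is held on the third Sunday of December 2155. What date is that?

December 1, 2155 is a Monday.
The first Sunday is therefore December 7 (6 days later).
The third Sunday is 7 + 2×7 = December 21.

December 21, 2155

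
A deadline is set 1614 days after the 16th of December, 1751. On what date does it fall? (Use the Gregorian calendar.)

May 17, 1756

+366 (one year; includes Feb 29, 1752) → Dec 16, 1752 (1248 left).
+365 (one year) → Dec 16, 1753 (883 left).
+365 (one year) → Dec 16, 1754 (518 left).
+365 (one year) → Dec 16, 1755 (153 left).
Dec has 31 days: +16 → Jan 1, 1756 (137 left).
Jan has 31 days: +31 → Feb 1, 1756 (106 left).
Feb has 29 days: +29 → Mar 1, 1756 (77 left).
Mar has 31 days: +31 → Apr 1, 1756 (46 left).
Apr has 30 days: +30 → May 1, 1756 (16 left).
+16 → May 17, 1756.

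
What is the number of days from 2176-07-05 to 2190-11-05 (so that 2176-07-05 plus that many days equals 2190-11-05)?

Jul 5, 2176 → Jul 5, 2177: 365 days.
Jul 5, 2177 → Jul 5, 2178: 365 days.
Jul 5, 2178 → Jul 5, 2179: 365 days.
Jul 5, 2179 → Jul 5, 2180: 366 days (Feb 29, 2180 is in that span).
Jul 5, 2180 → Jul 5, 2181: 365 days.
Jul 5, 2181 → Jul 5, 2182: 365 days.
Jul 5, 2182 → Jul 5, 2183: 365 days.
Jul 5, 2183 → Jul 5, 2184: 366 days (Feb 29, 2184 is in that span).
Jul 5, 2184 → Jul 5, 2185: 365 days.
Jul 5, 2185 → Jul 5, 2186: 365 days.
Jul 5, 2186 → Jul 5, 2187: 365 days.
Jul 5, 2187 → Jul 5, 2188: 366 days (Feb 29, 2188 is in that span).
Jul 5, 2188 → Jul 5, 2189: 365 days.
Jul 5, 2189 → Jul 5, 2190: 365 days.
Jul 5, 2190 → Aug 5, 2190: 31 days (July has 31).
Aug 5, 2190 → Sep 5, 2190: 31 days (August has 31).
Sep 5, 2190 → Oct 5, 2190: 30 days (September has 30).
Oct 5, 2190 → Nov 5, 2190: 31 days.
Total: 5236 days.

5236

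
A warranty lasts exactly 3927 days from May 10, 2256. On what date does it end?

February 9, 2267

+365 (one year) → May 10, 2257 (3562 left).
+365 (one year) → May 10, 2258 (3197 left).
+365 (one year) → May 10, 2259 (2832 left).
+366 (one year; includes Feb 29, 2260) → May 10, 2260 (2466 left).
+365 (one year) → May 10, 2261 (2101 left).
+365 (one year) → May 10, 2262 (1736 left).
+365 (one year) → May 10, 2263 (1371 left).
+366 (one year; includes Feb 29, 2264) → May 10, 2264 (1005 left).
+365 (one year) → May 10, 2265 (640 left).
+365 (one year) → May 10, 2266 (275 left).
May has 31 days: +22 → Jun 1, 2266 (253 left).
Jun has 30 days: +30 → Jul 1, 2266 (223 left).
Jul has 31 days: +31 → Aug 1, 2266 (192 left).
Aug has 31 days: +31 → Sep 1, 2266 (161 left).
Sep has 30 days: +30 → Oct 1, 2266 (131 left).
Oct has 31 days: +31 → Nov 1, 2266 (100 left).
Nov has 30 days: +30 → Dec 1, 2266 (70 left).
Dec has 31 days: +31 → Jan 1, 2267 (39 left).
Jan has 31 days: +31 → Feb 1, 2267 (8 left).
+8 → Feb 9, 2267.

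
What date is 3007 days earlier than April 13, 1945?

January 18, 1937

−365 (one year) → Apr 13, 1944 (2642 left).
−366 (one year; includes Feb 29, 1944) → Apr 13, 1943 (2276 left).
−365 (one year) → Apr 13, 1942 (1911 left).
−365 (one year) → Apr 13, 1941 (1546 left).
−365 (one year) → Apr 13, 1940 (1181 left).
−366 (one year; includes Feb 29, 1940) → Apr 13, 1939 (815 left).
−365 (one year) → Apr 13, 1938 (450 left).
−365 (one year) → Apr 13, 1937 (85 left).
−13 → Mar 31, 1937 (end of Mar, 31 days; 72 left).
−31 → Feb 28, 1937 (end of Feb, 28 days; 41 left).
−28 → Jan 31, 1937 (end of Jan, 31 days; 13 left).
−13 → Jan 18, 1937.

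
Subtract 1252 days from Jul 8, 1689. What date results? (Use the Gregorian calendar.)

−365 (one year) → Jul 8, 1688 (887 left).
−366 (one year; includes Feb 29, 1688) → Jul 8, 1687 (521 left).
−365 (one year) → Jul 8, 1686 (156 left).
−8 → Jun 30, 1686 (end of Jun, 30 days; 148 left).
−30 → May 31, 1686 (end of May, 31 days; 118 left).
−31 → Apr 30, 1686 (end of Apr, 30 days; 87 left).
−30 → Mar 31, 1686 (end of Mar, 31 days; 57 left).
−31 → Feb 28, 1686 (end of Feb, 28 days; 26 left).
−26 → Feb 2, 1686.

February 2, 1686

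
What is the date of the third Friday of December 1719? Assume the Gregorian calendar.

December 1, 1719 is a Friday.
The first Friday is therefore December 1 (same day).
The third Friday is 1 + 2×7 = December 15.

December 15, 1719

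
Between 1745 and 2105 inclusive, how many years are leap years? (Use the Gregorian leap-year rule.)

Multiples of 4 in [1745,2105]: 90.
Of those, multiples of 100: 4 (not leap unless ÷400).
Multiples of 400: 1.
Leap years = 90 − 4 + 1 = 87.

87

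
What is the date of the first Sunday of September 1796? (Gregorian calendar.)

September 4, 1796

September 1, 1796 is a Thursday.
The first Sunday is therefore September 4 (3 days later).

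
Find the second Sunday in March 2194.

March 1, 2194 is a Saturday.
The first Sunday is therefore March 2 (1 days later).
The second Sunday is 2 + 1×7 = March 9.

March 9, 2194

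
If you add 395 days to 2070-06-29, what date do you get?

July 29, 2071

Jun has 30 days: +2 → Jul 1, 2070 (393 left).
Jul has 31 days: +31 → Aug 1, 2070 (362 left).
Aug has 31 days: +31 → Sep 1, 2070 (331 left).
Sep has 30 days: +30 → Oct 1, 2070 (301 left).
Oct has 31 days: +31 → Nov 1, 2070 (270 left).
Nov has 30 days: +30 → Dec 1, 2070 (240 left).
Dec has 31 days: +31 → Jan 1, 2071 (209 left).
Jan has 31 days: +31 → Feb 1, 2071 (178 left).
Feb has 28 days: +28 → Mar 1, 2071 (150 left).
Mar has 31 days: +31 → Apr 1, 2071 (119 left).
Apr has 30 days: +30 → May 1, 2071 (89 left).
May has 31 days: +31 → Jun 1, 2071 (58 left).
Jun has 30 days: +30 → Jul 1, 2071 (28 left).
+28 → Jul 29, 2071.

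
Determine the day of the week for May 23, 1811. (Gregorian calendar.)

Doomsday rule: the anchor day for the 1800s is Friday. For year 11: 11÷12 = 0 r 11, and 11÷4 = 2, so 0+11+2 = 13.
Friday + 13 ≡ Thursday — that's 1811's doomsday.
In May the doomsday date is May 9.
May 23 is 14 days after May 9; 14 mod 7 = 0, so Thursday + 0 = Thursday.

Thursday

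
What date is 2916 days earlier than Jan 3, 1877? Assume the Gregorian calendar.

−366 (one year; includes Feb 29, 1876) → Jan 3, 1876 (2550 left).
−365 (one year) → Jan 3, 1875 (2185 left).
−365 (one year) → Jan 3, 1874 (1820 left).
−365 (one year) → Jan 3, 1873 (1455 left).
−366 (one year; includes Feb 29, 1872) → Jan 3, 1872 (1089 left).
−365 (one year) → Jan 3, 1871 (724 left).
−365 (one year) → Jan 3, 1870 (359 left).
−3 → Dec 31, 1869 (end of Dec, 31 days; 356 left).
−31 → Nov 30, 1869 (end of Nov, 30 days; 325 left).
−30 → Oct 31, 1869 (end of Oct, 31 days; 295 left).
−31 → Sep 30, 1869 (end of Sep, 30 days; 264 left).
−30 → Aug 31, 1869 (end of Aug, 31 days; 234 left).
−31 → Jul 31, 1869 (end of Jul, 31 days; 203 left).
−31 → Jun 30, 1869 (end of Jun, 30 days; 172 left).
−30 → May 31, 1869 (end of May, 31 days; 142 left).
−31 → Apr 30, 1869 (end of Apr, 30 days; 111 left).
−30 → Mar 31, 1869 (end of Mar, 31 days; 81 left).
−31 → Feb 28, 1869 (end of Feb, 28 days; 50 left).
−28 → Jan 31, 1869 (end of Jan, 31 days; 22 left).
−22 → Jan 9, 1869.

January 9, 1869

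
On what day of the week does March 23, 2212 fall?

Monday

Doomsday rule: the anchor day for the 2200s is Friday. For year 12: 12÷12 = 1 r 0, and 0÷4 = 0, so 1+0+0 = 1.
Friday + 1 ≡ Saturday — that's 2212's doomsday.
In March the doomsday date is Mar 14.
Mar 23 is 9 days after Mar 14; 9 mod 7 = 2, so Saturday + 2 = Monday.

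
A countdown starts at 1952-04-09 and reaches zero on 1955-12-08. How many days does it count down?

1338

Apr 9, 1952 → Apr 9, 1953: 365 days.
Apr 9, 1953 → Apr 9, 1954: 365 days.
Apr 9, 1954 → Apr 9, 1955: 365 days.
Apr 9, 1955 → May 9, 1955: 30 days (April has 30).
May 9, 1955 → Jun 9, 1955: 31 days (May has 31).
Jun 9, 1955 → Jul 9, 1955: 30 days (June has 30).
Jul 9, 1955 → Aug 9, 1955: 31 days (July has 31).
Aug 9, 1955 → Sep 9, 1955: 31 days (August has 31).
Sep 9, 1955 → Oct 9, 1955: 30 days (September has 30).
Oct 9, 1955 → Nov 9, 1955: 31 days (October has 31).
Nov 9, 1955 → Dec 8, 1955: 29 days.
Total: 1338 days.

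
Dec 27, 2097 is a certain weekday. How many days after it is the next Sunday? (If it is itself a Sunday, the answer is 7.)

2

Dec 27, 2097 is a Friday.
From Friday to the next Sunday is 2 days.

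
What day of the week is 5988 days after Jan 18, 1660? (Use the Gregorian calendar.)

First find the weekday of Jan 18, 1660. Doomsday rule: the anchor day for the 1600s is Tuesday. For year 60: 60÷12 = 5 r 0, and 0÷4 = 0, so 5+0+0 = 5.
Tuesday + 5 ≡ Sunday — that's 1660's doomsday.
In January the doomsday date is Jan 4 (1660 is a leap year (divisible by 4)).
Jan 18 is 14 days after Jan 4; 14 mod 7 = 0, so Sunday + 0 = Sunday.
5988 mod 7 = 3, so 5988 days after a Sunday is Sunday + 3 = Wednesday.

Wednesday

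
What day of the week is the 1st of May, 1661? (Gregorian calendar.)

Sunday

Doomsday rule: the anchor day for the 1600s is Tuesday. For year 61: 61÷12 = 5 r 1, and 1÷4 = 0, so 5+1+0 = 6.
Tuesday + 6 ≡ Monday — that's 1661's doomsday.
In May the doomsday date is May 9.
May 1 is 8 days before May 9; 8 mod 7 = 1, so Monday − 1 = Sunday.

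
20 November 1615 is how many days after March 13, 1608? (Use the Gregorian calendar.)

2808

Mar 13, 1608 → Mar 13, 1609: 365 days.
Mar 13, 1609 → Mar 13, 1610: 365 days.
Mar 13, 1610 → Mar 13, 1611: 365 days.
Mar 13, 1611 → Mar 13, 1612: 366 days (Feb 29, 1612 is in that span).
Mar 13, 1612 → Mar 13, 1613: 365 days.
Mar 13, 1613 → Mar 13, 1614: 365 days.
Mar 13, 1614 → Mar 13, 1615: 365 days.
Mar 13, 1615 → Apr 13, 1615: 31 days (March has 31).
Apr 13, 1615 → May 13, 1615: 30 days (April has 30).
May 13, 1615 → Jun 13, 1615: 31 days (May has 31).
Jun 13, 1615 → Jul 13, 1615: 30 days (June has 30).
Jul 13, 1615 → Aug 13, 1615: 31 days (July has 31).
Aug 13, 1615 → Sep 13, 1615: 31 days (August has 31).
Sep 13, 1615 → Oct 13, 1615: 30 days (September has 30).
Oct 13, 1615 → Nov 13, 1615: 31 days (October has 31).
Nov 13, 1615 → Nov 20, 1615: 7 days.
Total: 2808 days.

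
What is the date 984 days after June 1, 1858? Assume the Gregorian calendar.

+365 (one year) → Jun 1, 1859 (619 left).
+366 (one year; includes Feb 29, 1860) → Jun 1, 1860 (253 left).
Jun has 30 days: +30 → Jul 1, 1860 (223 left).
Jul has 31 days: +31 → Aug 1, 1860 (192 left).
Aug has 31 days: +31 → Sep 1, 1860 (161 left).
Sep has 30 days: +30 → Oct 1, 1860 (131 left).
Oct has 31 days: +31 → Nov 1, 1860 (100 left).
Nov has 30 days: +30 → Dec 1, 1860 (70 left).
Dec has 31 days: +31 → Jan 1, 1861 (39 left).
Jan has 31 days: +31 → Feb 1, 1861 (8 left).
+8 → Feb 9, 1861.

February 9, 1861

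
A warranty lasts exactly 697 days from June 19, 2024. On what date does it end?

+365 (one year) → Jun 19, 2025 (332 left).
Jun has 30 days: +12 → Jul 1, 2025 (320 left).
Jul has 31 days: +31 → Aug 1, 2025 (289 left).
Aug has 31 days: +31 → Sep 1, 2025 (258 left).
Sep has 30 days: +30 → Oct 1, 2025 (228 left).
Oct has 31 days: +31 → Nov 1, 2025 (197 left).
Nov has 30 days: +30 → Dec 1, 2025 (167 left).
Dec has 31 days: +31 → Jan 1, 2026 (136 left).
Jan has 31 days: +31 → Feb 1, 2026 (105 left).
Feb has 28 days: +28 → Mar 1, 2026 (77 left).
Mar has 31 days: +31 → Apr 1, 2026 (46 left).
Apr has 30 days: +30 → May 1, 2026 (16 left).
+16 → May 17, 2026.

May 17, 2026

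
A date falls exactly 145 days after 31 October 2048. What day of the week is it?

Thursday

Oct 31, 2048 is a Saturday.
145 mod 7 = 5, so 145 days after a Saturday is Saturday + 5 = Thursday.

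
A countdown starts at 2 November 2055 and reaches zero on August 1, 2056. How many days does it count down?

Nov 2, 2055 → Dec 2, 2055: 30 days (November has 30).
Dec 2, 2055 → Jan 2, 2056: 31 days (December has 31).
Jan 2, 2056 → Feb 2, 2056: 31 days (January has 31).
Feb 2, 2056 → Mar 2, 2056: 29 days (February has 29).
Mar 2, 2056 → Apr 2, 2056: 31 days (March has 31).
Apr 2, 2056 → May 2, 2056: 30 days (April has 30).
May 2, 2056 → Jun 2, 2056: 31 days (May has 31).
Jun 2, 2056 → Jul 2, 2056: 30 days (June has 30).
Jul 2, 2056 → Aug 1, 2056: 30 days.
Total: 273 days.

273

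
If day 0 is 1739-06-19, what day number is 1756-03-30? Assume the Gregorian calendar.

Jun 19, 1739 → Jun 19, 1740: 366 days (Feb 29, 1740 is in that span).
Jun 19, 1740 → Jun 19, 1741: 365 days.
Jun 19, 1741 → Jun 19, 1742: 365 days.
Jun 19, 1742 → Jun 19, 1743: 365 days.
Jun 19, 1743 → Jun 19, 1744: 366 days (Feb 29, 1744 is in that span).
Jun 19, 1744 → Jun 19, 1745: 365 days.
Jun 19, 1745 → Jun 19, 1746: 365 days.
Jun 19, 1746 → Jun 19, 1747: 365 days.
Jun 19, 1747 → Jun 19, 1748: 366 days (Feb 29, 1748 is in that span).
Jun 19, 1748 → Jun 19, 1749: 365 days.
Jun 19, 1749 → Jun 19, 1750: 365 days.
Jun 19, 1750 → Jun 19, 1751: 365 days.
Jun 19, 1751 → Jun 19, 1752: 366 days (Feb 29, 1752 is in that span).
Jun 19, 1752 → Jun 19, 1753: 365 days.
Jun 19, 1753 → Jun 19, 1754: 365 days.
Jun 19, 1754 → Jun 19, 1755: 365 days.
Jun 19, 1755 → Jul 19, 1755: 30 days (June has 30).
Jul 19, 1755 → Aug 19, 1755: 31 days (July has 31).
Aug 19, 1755 → Sep 19, 1755: 31 days (August has 31).
Sep 19, 1755 → Oct 19, 1755: 30 days (September has 30).
Oct 19, 1755 → Nov 19, 1755: 31 days (October has 31).
Nov 19, 1755 → Dec 19, 1755: 30 days (November has 30).
Dec 19, 1755 → Jan 19, 1756: 31 days (December has 31).
Jan 19, 1756 → Feb 19, 1756: 31 days (January has 31).
Feb 19, 1756 → Mar 19, 1756: 29 days (February has 29).
Mar 19, 1756 → Mar 30, 1756: 11 days.
Total: 6129 days.

6129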